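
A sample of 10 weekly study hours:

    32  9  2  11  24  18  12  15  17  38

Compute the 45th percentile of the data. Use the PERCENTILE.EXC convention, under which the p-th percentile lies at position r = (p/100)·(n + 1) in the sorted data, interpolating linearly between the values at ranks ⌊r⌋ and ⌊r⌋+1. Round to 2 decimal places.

14.85

Sorted: 2, 9, 11, 12, 15, 17, 18, 24, 32, 38.
n = 10.
r = (45/100)·(10 + 1) = 4.95.
Rank 4 is 12 and rank 5 is 15.
Interpolate: 12 + 0.95·(15 − 12) = 12 + 0.95·3 = 14.85.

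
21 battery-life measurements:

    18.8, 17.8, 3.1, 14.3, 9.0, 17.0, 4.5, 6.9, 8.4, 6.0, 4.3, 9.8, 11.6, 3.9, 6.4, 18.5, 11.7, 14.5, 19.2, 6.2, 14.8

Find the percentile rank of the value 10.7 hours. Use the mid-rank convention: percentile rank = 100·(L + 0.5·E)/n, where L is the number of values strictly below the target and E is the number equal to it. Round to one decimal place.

Sorted: 3.1, 3.9, 4.3, 4.5, 6.0, 6.2, 6.4, 6.9, 8.4, 9.0, 9.8, 11.6, 11.7, 14.3, 14.5, 14.8, 17.0, 17.8, 18.5, 18.8, 19.2.
Count below 10.7: L = 11; count equal: E = 0; n = 21.
Percentile rank = 100·(11 + 0.5·0)/21 = 100·11/21 = 52.38.

52.4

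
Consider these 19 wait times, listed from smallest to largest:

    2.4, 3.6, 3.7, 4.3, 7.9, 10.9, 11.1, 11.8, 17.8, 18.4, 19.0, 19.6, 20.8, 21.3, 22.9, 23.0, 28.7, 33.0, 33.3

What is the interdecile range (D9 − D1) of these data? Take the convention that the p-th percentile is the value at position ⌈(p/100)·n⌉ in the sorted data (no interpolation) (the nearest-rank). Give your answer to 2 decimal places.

n = 19.
P10: rank ⌈10/100·19⌉ = 2 → 3.6.
P90: rank ⌈90/100·19⌉ = 18 → 33.
Difference: 33 − 3.6 = 29.4.

29.40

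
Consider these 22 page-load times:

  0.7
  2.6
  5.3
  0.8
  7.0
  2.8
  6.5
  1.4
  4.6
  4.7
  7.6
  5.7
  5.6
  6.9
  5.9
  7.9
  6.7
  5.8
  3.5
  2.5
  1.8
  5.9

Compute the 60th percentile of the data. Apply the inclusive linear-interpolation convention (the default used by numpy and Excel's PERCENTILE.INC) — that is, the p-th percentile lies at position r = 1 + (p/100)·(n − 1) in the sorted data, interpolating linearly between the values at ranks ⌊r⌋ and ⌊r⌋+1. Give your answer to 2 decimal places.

5.76

Sorted: 0.7, 0.8, 1.4, 1.8, 2.5, 2.6, 2.8, 3.5, 4.6, 4.7, 5.3, 5.6, 5.7, 5.8, 5.9, 5.9, 6.5, 6.7, 6.9, 7.0, 7.6, 7.9.
n = 22.
r = 1 + (60/100)·(22 − 1) = 1 + 12.6 = 13.6.
Rank 13 is 5.7 and rank 14 is 5.8.
Interpolate: 5.7 + 0.6·(5.8 − 5.7) = 5.7 + 0.6·0.1 = 5.76.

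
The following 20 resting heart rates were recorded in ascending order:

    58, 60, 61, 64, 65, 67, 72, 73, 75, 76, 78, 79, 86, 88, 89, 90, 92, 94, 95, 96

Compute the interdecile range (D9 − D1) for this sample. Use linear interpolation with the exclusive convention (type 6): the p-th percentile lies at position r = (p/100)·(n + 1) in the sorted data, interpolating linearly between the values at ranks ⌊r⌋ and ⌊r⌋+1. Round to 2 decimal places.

34.80

n = 20.
P10: r = 2.1; ranks 2–3 are 60, 61; interpolating gives 60.1.
P90: r = 18.9; ranks 18–19 are 94, 95; interpolating gives 94.9.
Difference: 94.9 − 60.1 = 34.8.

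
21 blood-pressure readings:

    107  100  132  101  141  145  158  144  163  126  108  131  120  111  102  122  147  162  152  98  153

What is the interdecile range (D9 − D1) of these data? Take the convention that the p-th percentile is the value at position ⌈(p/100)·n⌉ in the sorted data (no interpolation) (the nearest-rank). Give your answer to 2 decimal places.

57.00

Sorted: 98, 100, 101, 102, 107, 108, 111, 120, 122, 126, 131, 132, 141, 144, 145, 147, 152, 153, 158, 162, 163.
n = 21.
P10: rank ⌈10/100·21⌉ = 3 → 101.
P90: rank ⌈90/100·21⌉ = 19 → 158.
Difference: 158 − 101 = 57.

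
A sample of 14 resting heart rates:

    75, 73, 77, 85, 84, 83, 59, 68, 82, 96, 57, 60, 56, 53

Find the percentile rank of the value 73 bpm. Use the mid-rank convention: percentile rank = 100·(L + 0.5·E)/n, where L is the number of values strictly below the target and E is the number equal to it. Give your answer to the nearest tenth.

46.4

Sorted: 53, 56, 57, 59, 60, 68, 73, 75, 77, 82, 83, 84, 85, 96.
Count below 73: L = 6; count equal: E = 1; n = 14.
Percentile rank = 100·(6 + 0.5·1)/14 = 100·6.5/14 = 46.43.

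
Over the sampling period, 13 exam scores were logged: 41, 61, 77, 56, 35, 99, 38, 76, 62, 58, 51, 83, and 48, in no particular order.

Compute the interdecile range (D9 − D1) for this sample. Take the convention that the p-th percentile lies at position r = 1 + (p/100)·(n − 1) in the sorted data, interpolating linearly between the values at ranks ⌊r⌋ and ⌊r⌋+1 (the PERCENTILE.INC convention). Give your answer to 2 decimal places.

43.20

Sorted: 35, 38, 41, 48, 51, 56, 58, 61, 62, 76, 77, 83, 99.
n = 13.
P10: r = 2.2; ranks 2–3 are 38, 41; interpolating gives 38.6.
P90: r = 11.8; ranks 11–12 are 77, 83; interpolating gives 81.8.
Difference: 81.8 − 38.6 = 43.2.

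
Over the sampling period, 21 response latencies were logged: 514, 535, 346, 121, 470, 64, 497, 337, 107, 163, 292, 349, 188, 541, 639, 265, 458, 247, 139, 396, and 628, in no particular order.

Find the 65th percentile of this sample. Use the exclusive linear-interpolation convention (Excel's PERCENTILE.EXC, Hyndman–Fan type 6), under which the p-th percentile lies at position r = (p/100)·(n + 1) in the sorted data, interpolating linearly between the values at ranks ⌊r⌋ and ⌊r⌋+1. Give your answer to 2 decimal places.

Sorted: 64, 107, 121, 139, 163, 188, 247, 265, 292, 337, 346, 349, 396, 458, 470, 497, 514, 535, 541, 628, 639.
n = 21.
r = (65/100)·(21 + 1) = 14.3.
Rank 14 is 458 and rank 15 is 470.
Interpolate: 458 + 0.3·(470 − 458) = 458 + 0.3·12 = 461.6.

461.60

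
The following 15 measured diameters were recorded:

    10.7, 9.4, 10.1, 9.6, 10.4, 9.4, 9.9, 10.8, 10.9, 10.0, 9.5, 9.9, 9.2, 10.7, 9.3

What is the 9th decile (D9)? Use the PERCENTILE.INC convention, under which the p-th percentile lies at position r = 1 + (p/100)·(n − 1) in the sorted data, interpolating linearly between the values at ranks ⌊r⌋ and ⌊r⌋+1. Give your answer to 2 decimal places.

10.76

Sorted: 9.2, 9.3, 9.4, 9.4, 9.5, 9.6, 9.9, 9.9, 10.0, 10.1, 10.4, 10.7, 10.7, 10.8, 10.9.
n = 15.
r = 1 + (90/100)·(15 − 1) = 1 + 12.6 = 13.6.
Rank 13 is 10.7 and rank 14 is 10.8.
Interpolate: 10.7 + 0.6·(10.8 − 10.7) = 10.7 + 0.6·0.1 = 10.76.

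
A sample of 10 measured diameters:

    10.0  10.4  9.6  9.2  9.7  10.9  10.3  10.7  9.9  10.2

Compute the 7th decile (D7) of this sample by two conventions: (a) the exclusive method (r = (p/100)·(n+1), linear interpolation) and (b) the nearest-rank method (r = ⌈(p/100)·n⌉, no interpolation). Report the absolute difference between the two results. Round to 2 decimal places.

0.07

Sorted: 9.2, 9.6, 9.7, 9.9, 10.0, 10.2, 10.3, 10.4, 10.7, 10.9.
n = 10.
(a) r = 7.7; between ranks 7 (10.3) and 8 (10.4): 10.37.
(b) the nearest-rank method: rank 7 → 10.3.
|10.37 − 10.3| = 0.07.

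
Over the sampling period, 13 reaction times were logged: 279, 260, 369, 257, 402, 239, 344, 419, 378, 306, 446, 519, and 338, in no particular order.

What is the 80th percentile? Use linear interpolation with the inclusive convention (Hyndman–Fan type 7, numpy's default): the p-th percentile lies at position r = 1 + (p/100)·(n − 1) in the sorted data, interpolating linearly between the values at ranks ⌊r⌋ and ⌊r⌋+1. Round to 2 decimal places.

412.20

Sorted: 239, 257, 260, 279, 306, 338, 344, 369, 378, 402, 419, 446, 519.
n = 13.
r = 1 + (80/100)·(13 − 1) = 1 + 9.6 = 10.6.
Rank 10 is 402 and rank 11 is 419.
Interpolate: 402 + 0.6·(419 − 402) = 402 + 0.6·17 = 412.2.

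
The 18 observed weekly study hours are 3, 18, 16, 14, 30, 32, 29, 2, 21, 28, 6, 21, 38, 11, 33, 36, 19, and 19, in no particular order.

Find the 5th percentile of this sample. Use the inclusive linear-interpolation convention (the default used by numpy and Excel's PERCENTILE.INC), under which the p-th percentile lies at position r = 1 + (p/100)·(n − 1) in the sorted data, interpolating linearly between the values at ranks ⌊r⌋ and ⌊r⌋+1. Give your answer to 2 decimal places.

Sorted: 2, 3, 6, 11, 14, 16, 18, 19, 19, 21, 21, 28, 29, 30, 32, 33, 36, 38.
n = 18.
r = 1 + (5/100)·(18 − 1) = 1 + 0.85 = 1.85.
Rank 1 is 2 and rank 2 is 3.
Interpolate: 2 + 0.85·(3 − 2) = 2 + 0.85·1 = 2.85.

2.85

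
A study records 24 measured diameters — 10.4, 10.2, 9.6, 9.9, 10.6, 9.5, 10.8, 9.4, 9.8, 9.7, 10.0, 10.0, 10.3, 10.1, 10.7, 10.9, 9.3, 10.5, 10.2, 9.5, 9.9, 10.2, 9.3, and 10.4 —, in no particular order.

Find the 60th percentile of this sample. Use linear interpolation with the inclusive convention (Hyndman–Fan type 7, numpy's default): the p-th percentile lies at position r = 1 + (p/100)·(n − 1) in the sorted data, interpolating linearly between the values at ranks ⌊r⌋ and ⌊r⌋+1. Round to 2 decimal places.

10.20

Sorted: 9.3, 9.3, 9.4, 9.5, 9.5, 9.6, 9.7, 9.8, 9.9, 9.9, 10.0, 10.0, 10.1, 10.2, 10.2, 10.2, 10.3, 10.4, 10.4, 10.5, 10.6, 10.7, 10.8, 10.9.
n = 24.
r = 1 + (60/100)·(24 − 1) = 1 + 13.8 = 14.8.
Rank 14 is 10.2 and rank 15 is 10.2.
Interpolate: 10.2 + 0.8·(10.2 − 10.2) = 10.2 + 0.8·0 = 10.2.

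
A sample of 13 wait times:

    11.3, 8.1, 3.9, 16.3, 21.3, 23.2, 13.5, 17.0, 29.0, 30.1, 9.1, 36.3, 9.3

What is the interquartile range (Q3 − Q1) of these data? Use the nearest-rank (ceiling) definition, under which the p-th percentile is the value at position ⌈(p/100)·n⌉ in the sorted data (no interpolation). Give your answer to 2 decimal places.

13.90

Sorted: 3.9, 8.1, 9.1, 9.3, 11.3, 13.5, 16.3, 17.0, 21.3, 23.2, 29.0, 30.1, 36.3.
n = 13.
P25: rank ⌈25/100·13⌉ = 4 → 9.3.
P75: rank ⌈75/100·13⌉ = 10 → 23.2.
Difference: 23.2 − 9.3 = 13.9.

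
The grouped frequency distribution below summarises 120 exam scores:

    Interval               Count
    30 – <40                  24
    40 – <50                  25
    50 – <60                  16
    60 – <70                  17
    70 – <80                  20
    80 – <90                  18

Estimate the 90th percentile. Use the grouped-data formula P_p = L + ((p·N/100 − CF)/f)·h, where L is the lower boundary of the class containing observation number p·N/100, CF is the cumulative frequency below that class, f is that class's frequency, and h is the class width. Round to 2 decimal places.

N = 120; target position k = 90/100 · 120 = 108.
Cumulative frequencies: 24, 49, 65, 82, 102, 120.
Observation 108 falls in the class 80 – <90.
L = 80, CF = 102, f = 18, h = 10.
P90 = 80 + ((108 − 102)/18)·10 = 80 + 3.33333 = 83.3333.

83.33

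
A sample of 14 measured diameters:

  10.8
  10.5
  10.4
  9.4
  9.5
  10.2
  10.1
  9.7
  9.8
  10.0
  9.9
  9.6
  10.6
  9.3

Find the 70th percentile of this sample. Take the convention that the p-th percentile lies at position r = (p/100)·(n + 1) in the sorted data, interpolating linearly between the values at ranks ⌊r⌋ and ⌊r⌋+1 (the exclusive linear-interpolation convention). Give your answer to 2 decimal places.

Sorted: 9.3, 9.4, 9.5, 9.6, 9.7, 9.8, 9.9, 10.0, 10.1, 10.2, 10.4, 10.5, 10.6, 10.8.
n = 14.
r = (70/100)·(14 + 1) = 10.5.
Rank 10 is 10.2 and rank 11 is 10.4.
Interpolate: 10.2 + 0.5·(10.4 − 10.2) = 10.2 + 0.5·0.2 = 10.3.

10.30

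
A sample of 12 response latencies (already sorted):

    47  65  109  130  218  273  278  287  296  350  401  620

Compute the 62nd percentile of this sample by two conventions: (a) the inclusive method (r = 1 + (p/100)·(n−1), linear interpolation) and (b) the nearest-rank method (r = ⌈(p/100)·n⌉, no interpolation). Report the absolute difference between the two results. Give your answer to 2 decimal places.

n = 12.
(a) r = 7.82; between ranks 7 (278) and 8 (287): 285.38.
(b) the nearest-rank method: rank 8 → 287.
|285.38 − 287| = 1.62.

1.62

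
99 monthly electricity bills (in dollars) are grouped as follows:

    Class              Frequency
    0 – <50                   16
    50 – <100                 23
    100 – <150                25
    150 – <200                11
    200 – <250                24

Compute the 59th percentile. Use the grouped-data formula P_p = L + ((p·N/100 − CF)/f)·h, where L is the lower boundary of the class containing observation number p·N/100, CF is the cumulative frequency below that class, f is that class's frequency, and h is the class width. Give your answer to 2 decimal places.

138.82

N = 99; target position k = 59/100 · 99 = 58.41.
Cumulative frequencies: 16, 39, 64, 75, 99.
Observation 58.41 falls in the class 100 – <150.
L = 100, CF = 39, f = 25, h = 50.
P59 = 100 + ((58.41 − 39)/25)·50 = 100 + 38.82 = 138.82.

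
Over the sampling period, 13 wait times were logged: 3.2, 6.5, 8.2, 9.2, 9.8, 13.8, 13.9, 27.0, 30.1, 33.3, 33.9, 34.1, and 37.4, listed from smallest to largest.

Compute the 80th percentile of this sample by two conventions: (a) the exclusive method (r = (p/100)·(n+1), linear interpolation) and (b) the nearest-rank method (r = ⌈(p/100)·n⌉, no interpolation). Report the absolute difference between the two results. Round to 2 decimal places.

n = 13.
(a) r = 11.2; between ranks 11 (33.9) and 12 (34.1): 33.94.
(b) the nearest-rank method: rank 11 → 33.9.
|33.94 − 33.9| = 0.04.

0.04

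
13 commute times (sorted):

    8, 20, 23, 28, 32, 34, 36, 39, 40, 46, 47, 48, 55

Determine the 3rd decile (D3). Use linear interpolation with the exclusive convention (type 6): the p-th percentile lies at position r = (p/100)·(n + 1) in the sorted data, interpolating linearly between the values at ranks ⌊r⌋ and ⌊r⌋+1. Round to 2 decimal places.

n = 13.
r = (30/100)·(13 + 1) = 4.2.
Rank 4 is 28 and rank 5 is 32.
Interpolate: 28 + 0.2·(32 − 28) = 28 + 0.2·4 = 28.8.

28.80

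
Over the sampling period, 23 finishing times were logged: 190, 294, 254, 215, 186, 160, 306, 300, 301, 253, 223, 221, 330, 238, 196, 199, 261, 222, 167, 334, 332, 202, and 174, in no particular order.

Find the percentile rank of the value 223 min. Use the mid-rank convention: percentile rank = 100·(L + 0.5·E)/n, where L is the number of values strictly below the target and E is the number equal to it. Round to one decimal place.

50.0

Sorted: 160, 167, 174, 186, 190, 196, 199, 202, 215, 221, 222, 223, 238, 253, 254, 261, 294, 300, 301, 306, 330, 332, 334.
Count below 223: L = 11; count equal: E = 1; n = 23.
Percentile rank = 100·(11 + 0.5·1)/23 = 100·11.5/23 = 50.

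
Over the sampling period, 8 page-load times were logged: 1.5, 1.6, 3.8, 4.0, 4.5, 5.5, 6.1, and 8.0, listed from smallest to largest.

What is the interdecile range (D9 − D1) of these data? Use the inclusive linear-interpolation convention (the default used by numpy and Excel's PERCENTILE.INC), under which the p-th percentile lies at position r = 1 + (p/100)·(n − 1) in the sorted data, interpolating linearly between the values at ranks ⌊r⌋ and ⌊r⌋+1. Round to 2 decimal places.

5.10

n = 8.
P10: r = 1.7; ranks 1–2 are 1.5, 1.6; interpolating gives 1.57.
P90: r = 7.3; ranks 7–8 are 6.1, 8.0; interpolating gives 6.67.
Difference: 6.67 − 1.57 = 5.1.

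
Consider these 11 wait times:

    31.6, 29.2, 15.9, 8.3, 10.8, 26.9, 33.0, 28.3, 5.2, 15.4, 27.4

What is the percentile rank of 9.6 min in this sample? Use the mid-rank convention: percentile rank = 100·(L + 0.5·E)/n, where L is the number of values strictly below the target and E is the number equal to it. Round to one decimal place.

18.2

Sorted: 5.2, 8.3, 10.8, 15.4, 15.9, 26.9, 27.4, 28.3, 29.2, 31.6, 33.0.
Count below 9.6: L = 2; count equal: E = 0; n = 11.
Percentile rank = 100·(2 + 0.5·0)/11 = 100·2/11 = 18.18.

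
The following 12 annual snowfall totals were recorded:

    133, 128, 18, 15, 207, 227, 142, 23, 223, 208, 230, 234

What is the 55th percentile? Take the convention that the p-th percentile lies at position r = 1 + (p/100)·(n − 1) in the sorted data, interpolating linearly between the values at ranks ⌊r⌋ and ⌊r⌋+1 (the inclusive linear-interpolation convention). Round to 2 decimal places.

207.05

Sorted: 15, 18, 23, 128, 133, 142, 207, 208, 223, 227, 230, 234.
n = 12.
r = 1 + (55/100)·(12 − 1) = 1 + 6.05 = 7.05.
Rank 7 is 207 and rank 8 is 208.
Interpolate: 207 + 0.05·(208 − 207) = 207 + 0.05·1 = 207.05.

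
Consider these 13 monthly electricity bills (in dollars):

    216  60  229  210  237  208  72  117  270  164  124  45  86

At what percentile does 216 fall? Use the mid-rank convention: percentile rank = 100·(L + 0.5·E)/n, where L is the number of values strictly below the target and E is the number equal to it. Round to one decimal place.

Sorted: 45, 60, 72, 86, 117, 124, 164, 208, 210, 216, 229, 237, 270.
Count below 216: L = 9; count equal: E = 1; n = 13.
Percentile rank = 100·(9 + 0.5·1)/13 = 100·9.5/13 = 73.08.

73.1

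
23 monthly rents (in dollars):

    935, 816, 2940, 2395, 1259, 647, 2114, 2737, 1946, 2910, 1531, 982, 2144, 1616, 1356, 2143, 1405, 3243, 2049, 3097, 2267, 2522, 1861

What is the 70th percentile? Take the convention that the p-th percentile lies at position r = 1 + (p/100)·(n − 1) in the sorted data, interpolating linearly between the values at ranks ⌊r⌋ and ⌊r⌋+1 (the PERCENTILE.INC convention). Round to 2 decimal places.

Sorted: 647, 816, 935, 982, 1259, 1356, 1405, 1531, 1616, 1861, 1946, 2049, 2114, 2143, 2144, 2267, 2395, 2522, 2737, 2910, 2940, 3097, 3243.
n = 23.
r = 1 + (70/100)·(23 − 1) = 1 + 15.4 = 16.4.
Rank 16 is 2267 and rank 17 is 2395.
Interpolate: 2267 + 0.4·(2395 − 2267) = 2267 + 0.4·128 = 2318.2.

2318.20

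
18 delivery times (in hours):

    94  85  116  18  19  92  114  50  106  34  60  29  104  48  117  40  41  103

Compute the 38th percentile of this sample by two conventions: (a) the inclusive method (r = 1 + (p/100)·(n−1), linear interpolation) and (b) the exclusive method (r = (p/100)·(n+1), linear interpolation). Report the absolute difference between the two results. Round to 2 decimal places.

0.48

Sorted: 18, 19, 29, 34, 40, 41, 48, 50, 60, 85, 92, 94, 103, 104, 106, 114, 116, 117.
n = 18.
(a) r = 7.46; between ranks 7 (48) and 8 (50): 48.92.
(b) r = 7.22; between ranks 7 (48) and 8 (50): 48.44.
|48.92 − 48.44| = 0.48.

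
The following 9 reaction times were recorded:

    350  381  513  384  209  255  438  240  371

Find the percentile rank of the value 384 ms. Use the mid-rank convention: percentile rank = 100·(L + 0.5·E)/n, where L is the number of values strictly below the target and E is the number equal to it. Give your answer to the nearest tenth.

Sorted: 209, 240, 255, 350, 371, 381, 384, 438, 513.
Count below 384: L = 6; count equal: E = 1; n = 9.
Percentile rank = 100·(6 + 0.5·1)/9 = 100·6.5/9 = 72.22.

72.2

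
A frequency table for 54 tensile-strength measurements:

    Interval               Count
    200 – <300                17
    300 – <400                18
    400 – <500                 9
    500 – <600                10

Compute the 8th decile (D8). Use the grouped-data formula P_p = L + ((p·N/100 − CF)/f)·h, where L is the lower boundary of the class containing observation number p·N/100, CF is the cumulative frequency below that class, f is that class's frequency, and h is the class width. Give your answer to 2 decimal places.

491.11

N = 54; target position k = 80/100 · 54 = 43.2.
Cumulative frequencies: 17, 35, 44, 54.
Observation 43.2 falls in the class 400 – <500.
L = 400, CF = 35, f = 9, h = 100.
P80 = 400 + ((43.2 − 35)/9)·100 = 400 + 91.1111 = 491.111.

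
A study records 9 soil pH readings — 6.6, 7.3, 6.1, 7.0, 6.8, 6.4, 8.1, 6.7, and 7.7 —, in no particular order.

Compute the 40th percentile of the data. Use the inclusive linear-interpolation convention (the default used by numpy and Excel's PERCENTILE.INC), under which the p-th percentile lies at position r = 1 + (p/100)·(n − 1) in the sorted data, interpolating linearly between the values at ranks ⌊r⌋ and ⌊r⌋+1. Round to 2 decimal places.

Sorted: 6.1, 6.4, 6.6, 6.7, 6.8, 7.0, 7.3, 7.7, 8.1.
n = 9.
r = 1 + (40/100)·(9 − 1) = 1 + 3.2 = 4.2.
Rank 4 is 6.7 and rank 5 is 6.8.
Interpolate: 6.7 + 0.2·(6.8 − 6.7) = 6.7 + 0.2·0.1 = 6.72.

6.72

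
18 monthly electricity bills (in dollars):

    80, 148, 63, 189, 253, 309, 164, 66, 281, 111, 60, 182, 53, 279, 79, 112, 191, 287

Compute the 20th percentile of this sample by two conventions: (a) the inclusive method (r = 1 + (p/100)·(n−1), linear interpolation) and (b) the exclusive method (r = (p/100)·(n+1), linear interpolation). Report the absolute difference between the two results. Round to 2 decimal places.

5.80

Sorted: 53, 60, 63, 66, 79, 80, 111, 112, 148, 164, 182, 189, 191, 253, 279, 281, 287, 309.
n = 18.
(a) r = 4.4; between ranks 4 (66) and 5 (79): 71.2.
(b) r = 3.8; between ranks 3 (63) and 4 (66): 65.4.
|71.2 − 65.4| = 5.8.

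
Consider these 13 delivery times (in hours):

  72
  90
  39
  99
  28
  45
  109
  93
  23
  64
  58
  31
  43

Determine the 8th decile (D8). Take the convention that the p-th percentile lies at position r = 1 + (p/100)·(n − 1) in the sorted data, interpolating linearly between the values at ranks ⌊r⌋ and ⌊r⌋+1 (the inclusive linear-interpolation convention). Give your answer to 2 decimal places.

91.80

Sorted: 23, 28, 31, 39, 43, 45, 58, 64, 72, 90, 93, 99, 109.
n = 13.
r = 1 + (80/100)·(13 − 1) = 1 + 9.6 = 10.6.
Rank 10 is 90 and rank 11 is 93.
Interpolate: 90 + 0.6·(93 − 90) = 90 + 0.6·3 = 91.8.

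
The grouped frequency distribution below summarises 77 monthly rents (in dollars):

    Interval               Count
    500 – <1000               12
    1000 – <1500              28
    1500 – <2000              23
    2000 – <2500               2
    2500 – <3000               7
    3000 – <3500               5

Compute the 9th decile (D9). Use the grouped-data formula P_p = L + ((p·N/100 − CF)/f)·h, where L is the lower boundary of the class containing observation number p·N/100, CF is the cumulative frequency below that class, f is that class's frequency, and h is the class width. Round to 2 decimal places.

2807.14

N = 77; target position k = 90/100 · 77 = 69.3.
Cumulative frequencies: 12, 40, 63, 65, 72, 77.
Observation 69.3 falls in the class 2500 – <3000.
L = 2500, CF = 65, f = 7, h = 500.
P90 = 2500 + ((69.3 − 65)/7)·500 = 2500 + 307.143 = 2807.14.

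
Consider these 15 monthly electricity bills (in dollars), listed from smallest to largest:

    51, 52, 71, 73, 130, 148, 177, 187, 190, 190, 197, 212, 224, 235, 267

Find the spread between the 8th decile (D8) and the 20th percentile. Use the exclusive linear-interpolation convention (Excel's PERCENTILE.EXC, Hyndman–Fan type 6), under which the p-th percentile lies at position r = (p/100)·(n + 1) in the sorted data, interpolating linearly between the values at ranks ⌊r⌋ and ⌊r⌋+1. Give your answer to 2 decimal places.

150.20

n = 15.
P20: r = 3.2; ranks 3–4 are 71, 73; interpolating gives 71.4.
P80: r = 12.8; ranks 12–13 are 212, 224; interpolating gives 221.6.
Difference: 221.6 − 71.4 = 150.2.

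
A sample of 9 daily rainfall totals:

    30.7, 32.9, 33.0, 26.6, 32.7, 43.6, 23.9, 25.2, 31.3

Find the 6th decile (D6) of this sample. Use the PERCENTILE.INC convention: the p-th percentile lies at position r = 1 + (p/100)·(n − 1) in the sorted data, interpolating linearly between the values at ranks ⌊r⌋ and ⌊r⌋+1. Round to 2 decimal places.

32.42

Sorted: 23.9, 25.2, 26.6, 30.7, 31.3, 32.7, 32.9, 33.0, 43.6.
n = 9.
r = 1 + (60/100)·(9 − 1) = 1 + 4.8 = 5.8.
Rank 5 is 31.3 and rank 6 is 32.7.
Interpolate: 31.3 + 0.8·(32.7 − 31.3) = 31.3 + 0.8·1.4 = 32.42.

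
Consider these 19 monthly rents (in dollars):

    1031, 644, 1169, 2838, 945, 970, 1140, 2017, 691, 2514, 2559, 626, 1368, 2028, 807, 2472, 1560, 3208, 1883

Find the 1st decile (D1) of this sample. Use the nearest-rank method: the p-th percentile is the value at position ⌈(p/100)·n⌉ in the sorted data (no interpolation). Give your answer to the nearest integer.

644

Sorted: 626, 644, 691, 807, 945, 970, 1031, 1140, 1169, 1368, 1560, 1883, 2017, 2028, 2472, 2514, 2559, 2838, 3208.
n = 19.
Position = ⌈10/100 · 19⌉ = ⌈1.9⌉ = 2.
The value at rank 2 is 644.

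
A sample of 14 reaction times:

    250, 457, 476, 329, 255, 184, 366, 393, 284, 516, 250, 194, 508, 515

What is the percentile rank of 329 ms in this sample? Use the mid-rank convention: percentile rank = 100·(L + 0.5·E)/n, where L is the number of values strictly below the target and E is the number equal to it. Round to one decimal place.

46.4

Sorted: 184, 194, 250, 250, 255, 284, 329, 366, 393, 457, 476, 508, 515, 516.
Count below 329: L = 6; count equal: E = 1; n = 14.
Percentile rank = 100·(6 + 0.5·1)/14 = 100·6.5/14 = 46.43.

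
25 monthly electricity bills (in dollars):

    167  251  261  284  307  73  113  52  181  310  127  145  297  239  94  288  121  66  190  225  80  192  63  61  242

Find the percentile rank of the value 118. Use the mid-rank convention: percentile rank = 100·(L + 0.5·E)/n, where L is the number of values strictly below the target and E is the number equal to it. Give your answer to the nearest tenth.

32.0

Sorted: 52, 61, 63, 66, 73, 80, 94, 113, 121, 127, 145, 167, 181, 190, 192, 225, 239, 242, 251, 261, 284, 288, 297, 307, 310.
Count below 118: L = 8; count equal: E = 0; n = 25.
Percentile rank = 100·(8 + 0.5·0)/25 = 100·8/25 = 32.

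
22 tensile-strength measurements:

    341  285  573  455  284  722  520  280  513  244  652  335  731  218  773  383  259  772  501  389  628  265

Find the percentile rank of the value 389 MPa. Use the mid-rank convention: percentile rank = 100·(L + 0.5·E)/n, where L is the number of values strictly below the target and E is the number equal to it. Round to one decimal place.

Sorted: 218, 244, 259, 265, 280, 284, 285, 335, 341, 383, 389, 455, 501, 513, 520, 573, 628, 652, 722, 731, 772, 773.
Count below 389: L = 10; count equal: E = 1; n = 22.
Percentile rank = 100·(10 + 0.5·1)/22 = 100·10.5/22 = 47.73.

47.7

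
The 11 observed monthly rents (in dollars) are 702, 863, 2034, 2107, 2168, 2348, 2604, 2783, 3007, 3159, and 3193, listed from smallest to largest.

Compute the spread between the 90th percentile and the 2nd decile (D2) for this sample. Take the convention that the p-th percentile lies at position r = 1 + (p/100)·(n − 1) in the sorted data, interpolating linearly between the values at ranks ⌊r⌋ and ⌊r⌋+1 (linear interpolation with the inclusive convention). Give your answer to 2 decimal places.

n = 11.
P20: r = 3 (integer) → 2034.
P90: r = 10 (integer) → 3159.
Difference: 3159 − 2034 = 1125.

1125.00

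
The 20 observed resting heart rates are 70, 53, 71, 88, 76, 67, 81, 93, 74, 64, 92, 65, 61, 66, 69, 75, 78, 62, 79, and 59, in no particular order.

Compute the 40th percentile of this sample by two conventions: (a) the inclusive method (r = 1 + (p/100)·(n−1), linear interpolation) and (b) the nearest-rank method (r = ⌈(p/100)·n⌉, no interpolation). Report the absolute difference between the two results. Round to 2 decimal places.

1.20

Sorted: 53, 59, 61, 62, 64, 65, 66, 67, 69, 70, 71, 74, 75, 76, 78, 79, 81, 88, 92, 93.
n = 20.
(a) r = 8.6; between ranks 8 (67) and 9 (69): 68.2.
(b) the nearest-rank method: rank 8 → 67.
|68.2 − 67| = 1.2.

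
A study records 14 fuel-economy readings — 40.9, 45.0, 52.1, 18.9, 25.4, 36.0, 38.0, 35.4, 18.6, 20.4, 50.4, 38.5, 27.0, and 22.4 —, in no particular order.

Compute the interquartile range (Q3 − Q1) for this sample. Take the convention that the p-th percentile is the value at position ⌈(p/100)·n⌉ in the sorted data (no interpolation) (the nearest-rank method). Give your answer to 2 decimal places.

Sorted: 18.6, 18.9, 20.4, 22.4, 25.4, 27.0, 35.4, 36.0, 38.0, 38.5, 40.9, 45.0, 50.4, 52.1.
n = 14.
P25: rank ⌈25/100·14⌉ = 4 → 22.4.
P75: rank ⌈75/100·14⌉ = 11 → 40.9.
Difference: 40.9 − 22.4 = 18.5.

18.50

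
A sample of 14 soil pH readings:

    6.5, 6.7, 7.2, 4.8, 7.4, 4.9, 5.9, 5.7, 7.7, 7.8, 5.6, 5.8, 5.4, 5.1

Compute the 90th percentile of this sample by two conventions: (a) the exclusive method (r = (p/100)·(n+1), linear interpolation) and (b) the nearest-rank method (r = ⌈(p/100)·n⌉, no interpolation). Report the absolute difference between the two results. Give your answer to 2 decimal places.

0.05

Sorted: 4.8, 4.9, 5.1, 5.4, 5.6, 5.7, 5.8, 5.9, 6.5, 6.7, 7.2, 7.4, 7.7, 7.8.
n = 14.
(a) r = 13.5; between ranks 13 (7.7) and 14 (7.8): 7.75.
(b) the nearest-rank method: rank 13 → 7.7.
|7.75 − 7.7| = 0.05.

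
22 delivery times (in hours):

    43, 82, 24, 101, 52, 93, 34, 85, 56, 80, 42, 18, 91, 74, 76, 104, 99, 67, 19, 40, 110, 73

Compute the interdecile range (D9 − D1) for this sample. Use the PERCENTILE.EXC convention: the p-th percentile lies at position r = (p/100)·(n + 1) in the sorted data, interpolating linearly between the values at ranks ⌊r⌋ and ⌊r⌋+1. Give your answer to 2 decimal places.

82.60

Sorted: 18, 19, 24, 34, 40, 42, 43, 52, 56, 67, 73, 74, 76, 80, 82, 85, 91, 93, 99, 101, 104, 110.
n = 22.
P10: r = 2.3; ranks 2–3 are 19, 24; interpolating gives 20.5.
P90: r = 20.7; ranks 20–21 are 101, 104; interpolating gives 103.1.
Difference: 103.1 − 20.5 = 82.6.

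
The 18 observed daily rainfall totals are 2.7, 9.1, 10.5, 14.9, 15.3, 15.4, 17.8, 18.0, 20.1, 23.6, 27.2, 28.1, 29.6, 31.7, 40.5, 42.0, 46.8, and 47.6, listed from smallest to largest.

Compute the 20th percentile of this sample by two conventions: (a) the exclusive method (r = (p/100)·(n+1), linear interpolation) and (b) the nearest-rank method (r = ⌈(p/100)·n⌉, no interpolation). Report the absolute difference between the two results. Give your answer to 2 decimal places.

0.88

n = 18.
(a) r = 3.8; between ranks 3 (10.5) and 4 (14.9): 14.02.
(b) the nearest-rank method: rank 4 → 14.9.
|14.02 − 14.9| = 0.88.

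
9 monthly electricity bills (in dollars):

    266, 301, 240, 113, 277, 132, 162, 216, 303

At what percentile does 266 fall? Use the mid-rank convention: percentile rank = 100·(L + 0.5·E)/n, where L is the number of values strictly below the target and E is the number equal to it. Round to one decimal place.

Sorted: 113, 132, 162, 216, 240, 266, 277, 301, 303.
Count below 266: L = 5; count equal: E = 1; n = 9.
Percentile rank = 100·(5 + 0.5·1)/9 = 100·5.5/9 = 61.11.

61.1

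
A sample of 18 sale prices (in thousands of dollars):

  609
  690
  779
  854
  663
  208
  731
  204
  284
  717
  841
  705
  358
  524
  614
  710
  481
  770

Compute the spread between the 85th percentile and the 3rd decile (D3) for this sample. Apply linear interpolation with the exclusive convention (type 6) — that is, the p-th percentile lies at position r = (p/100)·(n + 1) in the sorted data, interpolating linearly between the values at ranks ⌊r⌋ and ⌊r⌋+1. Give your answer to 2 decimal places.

277.20

Sorted: 204, 208, 284, 358, 481, 524, 609, 614, 663, 690, 705, 710, 717, 731, 770, 779, 841, 854.
n = 18.
P30: r = 5.7; ranks 5–6 are 481, 524; interpolating gives 511.1.
P85: r = 16.15; ranks 16–17 are 779, 841; interpolating gives 788.3.
Difference: 788.3 − 511.1 = 277.2.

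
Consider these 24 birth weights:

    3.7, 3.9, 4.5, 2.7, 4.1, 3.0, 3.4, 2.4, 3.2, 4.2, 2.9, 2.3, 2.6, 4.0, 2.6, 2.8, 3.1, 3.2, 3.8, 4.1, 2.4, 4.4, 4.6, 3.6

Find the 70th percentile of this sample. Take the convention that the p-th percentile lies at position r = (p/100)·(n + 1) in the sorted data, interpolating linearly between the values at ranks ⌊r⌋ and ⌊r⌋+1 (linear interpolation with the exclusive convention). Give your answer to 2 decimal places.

Sorted: 2.3, 2.4, 2.4, 2.6, 2.6, 2.7, 2.8, 2.9, 3.0, 3.1, 3.2, 3.2, 3.4, 3.6, 3.7, 3.8, 3.9, 4.0, 4.1, 4.1, 4.2, 4.4, 4.5, 4.6.
n = 24.
r = (70/100)·(24 + 1) = 17.5.
Rank 17 is 3.9 and rank 18 is 4.0.
Interpolate: 3.9 + 0.5·(4.0 − 3.9) = 3.9 + 0.5·0.1 = 3.95.

3.95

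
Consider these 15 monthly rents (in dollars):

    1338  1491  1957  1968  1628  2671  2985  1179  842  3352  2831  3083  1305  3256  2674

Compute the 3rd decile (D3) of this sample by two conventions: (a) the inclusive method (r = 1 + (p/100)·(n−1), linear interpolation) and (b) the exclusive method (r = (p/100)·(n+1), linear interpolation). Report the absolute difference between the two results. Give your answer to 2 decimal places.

58.00

Sorted: 842, 1179, 1305, 1338, 1491, 1628, 1957, 1968, 2671, 2674, 2831, 2985, 3083, 3256, 3352.
n = 15.
(a) r = 5.2; between ranks 5 (1491) and 6 (1628): 1518.4.
(b) r = 4.8; between ranks 4 (1338) and 5 (1491): 1460.4.
|1518.4 − 1460.4| = 58.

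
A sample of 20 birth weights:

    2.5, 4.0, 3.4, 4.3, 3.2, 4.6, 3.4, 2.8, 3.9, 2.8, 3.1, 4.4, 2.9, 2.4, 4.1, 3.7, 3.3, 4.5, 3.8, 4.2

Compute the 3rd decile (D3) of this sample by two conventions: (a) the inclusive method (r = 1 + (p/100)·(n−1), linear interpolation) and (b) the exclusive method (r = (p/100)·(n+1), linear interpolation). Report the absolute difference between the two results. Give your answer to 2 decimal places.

Sorted: 2.4, 2.5, 2.8, 2.8, 2.9, 3.1, 3.2, 3.3, 3.4, 3.4, 3.7, 3.8, 3.9, 4.0, 4.1, 4.2, 4.3, 4.4, 4.5, 4.6.
n = 20.
(a) r = 6.7; between ranks 6 (3.1) and 7 (3.2): 3.17.
(b) r = 6.3; between ranks 6 (3.1) and 7 (3.2): 3.13.
|3.17 − 3.13| = 0.04.

0.04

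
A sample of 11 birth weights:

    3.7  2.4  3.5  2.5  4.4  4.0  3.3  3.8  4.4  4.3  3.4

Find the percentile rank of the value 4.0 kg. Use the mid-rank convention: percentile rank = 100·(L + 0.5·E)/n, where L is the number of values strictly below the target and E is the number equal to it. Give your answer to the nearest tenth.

Sorted: 2.4, 2.5, 3.3, 3.4, 3.5, 3.7, 3.8, 4.0, 4.3, 4.4, 4.4.
Count below 4.0: L = 7; count equal: E = 1; n = 11.
Percentile rank = 100·(7 + 0.5·1)/11 = 100·7.5/11 = 68.18.

68.2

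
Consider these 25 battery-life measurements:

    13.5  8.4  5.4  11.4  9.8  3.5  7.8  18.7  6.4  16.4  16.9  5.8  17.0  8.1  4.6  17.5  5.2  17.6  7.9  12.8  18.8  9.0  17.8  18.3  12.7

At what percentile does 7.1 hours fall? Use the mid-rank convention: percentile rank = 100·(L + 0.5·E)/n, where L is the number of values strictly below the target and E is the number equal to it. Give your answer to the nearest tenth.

24.0

Sorted: 3.5, 4.6, 5.2, 5.4, 5.8, 6.4, 7.8, 7.9, 8.1, 8.4, 9.0, 9.8, 11.4, 12.7, 12.8, 13.5, 16.4, 16.9, 17.0, 17.5, 17.6, 17.8, 18.3, 18.7, 18.8.
Count below 7.1: L = 6; count equal: E = 0; n = 25.
Percentile rank = 100·(6 + 0.5·0)/25 = 100·6/25 = 24.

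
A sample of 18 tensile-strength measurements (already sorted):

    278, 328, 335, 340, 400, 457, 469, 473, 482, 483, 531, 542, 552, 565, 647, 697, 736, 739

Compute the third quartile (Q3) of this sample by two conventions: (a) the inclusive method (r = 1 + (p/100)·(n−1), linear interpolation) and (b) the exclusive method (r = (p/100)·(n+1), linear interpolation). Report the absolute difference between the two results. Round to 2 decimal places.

n = 18.
(a) r = 13.75; between ranks 13 (552) and 14 (565): 561.75.
(b) r = 14.25; between ranks 14 (565) and 15 (647): 585.5.
|561.75 − 585.5| = 23.75.

23.75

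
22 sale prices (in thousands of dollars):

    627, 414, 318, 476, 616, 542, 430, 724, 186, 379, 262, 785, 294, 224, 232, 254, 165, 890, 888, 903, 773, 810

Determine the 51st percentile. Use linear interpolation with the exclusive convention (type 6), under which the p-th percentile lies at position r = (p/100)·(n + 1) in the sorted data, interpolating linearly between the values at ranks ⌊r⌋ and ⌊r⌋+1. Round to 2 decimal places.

Sorted: 165, 186, 224, 232, 254, 262, 294, 318, 379, 414, 430, 476, 542, 616, 627, 724, 773, 785, 810, 888, 890, 903.
n = 22.
r = (51/100)·(22 + 1) = 11.73.
Rank 11 is 430 and rank 12 is 476.
Interpolate: 430 + 0.73·(476 − 430) = 430 + 0.73·46 = 463.58.

463.58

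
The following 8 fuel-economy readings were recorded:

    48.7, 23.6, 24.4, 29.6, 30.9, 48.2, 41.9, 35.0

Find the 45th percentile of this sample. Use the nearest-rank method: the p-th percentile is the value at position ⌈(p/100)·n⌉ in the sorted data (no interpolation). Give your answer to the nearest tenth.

Sorted: 23.6, 24.4, 29.6, 30.9, 35.0, 41.9, 48.2, 48.7.
n = 8.
Position = ⌈45/100 · 8⌉ = ⌈3.6⌉ = 4.
The value at rank 4 is 30.9.

30.9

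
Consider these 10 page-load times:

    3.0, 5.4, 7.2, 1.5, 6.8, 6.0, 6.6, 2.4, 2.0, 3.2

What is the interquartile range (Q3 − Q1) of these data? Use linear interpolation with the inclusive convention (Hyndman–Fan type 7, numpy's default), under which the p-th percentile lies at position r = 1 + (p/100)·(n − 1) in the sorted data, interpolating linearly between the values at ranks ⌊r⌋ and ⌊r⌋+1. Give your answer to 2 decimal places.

Sorted: 1.5, 2.0, 2.4, 3.0, 3.2, 5.4, 6.0, 6.6, 6.8, 7.2.
n = 10.
P25: r = 3.25; ranks 3–4 are 2.4, 3.0; interpolating gives 2.55.
P75: r = 7.75; ranks 7–8 are 6.0, 6.6; interpolating gives 6.45.
Difference: 6.45 − 2.55 = 3.9.

3.90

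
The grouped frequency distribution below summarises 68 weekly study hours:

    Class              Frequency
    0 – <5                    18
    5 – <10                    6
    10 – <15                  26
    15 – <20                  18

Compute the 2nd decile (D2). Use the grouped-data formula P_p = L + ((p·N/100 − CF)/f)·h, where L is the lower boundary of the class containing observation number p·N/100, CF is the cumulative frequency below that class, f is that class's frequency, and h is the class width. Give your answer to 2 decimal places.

3.78

N = 68; target position k = 20/100 · 68 = 13.6.
Cumulative frequencies: 18, 24, 50, 68.
Observation 13.6 falls in the class 0 – <5.
L = 0, CF = 0, f = 18, h = 5.
P20 = 0 + ((13.6 − 0)/18)·5 = 0 + 3.77778 = 3.77778.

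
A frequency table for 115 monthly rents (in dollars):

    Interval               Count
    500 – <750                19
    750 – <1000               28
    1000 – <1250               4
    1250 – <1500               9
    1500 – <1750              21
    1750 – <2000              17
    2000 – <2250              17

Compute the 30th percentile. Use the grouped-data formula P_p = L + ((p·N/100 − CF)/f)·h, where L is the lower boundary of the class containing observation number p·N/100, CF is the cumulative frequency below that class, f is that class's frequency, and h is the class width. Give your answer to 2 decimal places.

888.39

N = 115; target position k = 30/100 · 115 = 34.5.
Cumulative frequencies: 19, 47, 51, 60, 81, 98, 115.
Observation 34.5 falls in the class 750 – <1000.
L = 750, CF = 19, f = 28, h = 250.
P30 = 750 + ((34.5 − 19)/28)·250 = 750 + 138.393 = 888.393.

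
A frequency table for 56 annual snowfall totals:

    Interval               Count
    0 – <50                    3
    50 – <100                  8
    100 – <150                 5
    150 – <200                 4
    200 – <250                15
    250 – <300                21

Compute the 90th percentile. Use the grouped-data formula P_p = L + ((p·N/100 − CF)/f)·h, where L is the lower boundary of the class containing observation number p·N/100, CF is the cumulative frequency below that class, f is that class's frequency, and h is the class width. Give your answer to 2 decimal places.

N = 56; target position k = 90/100 · 56 = 50.4.
Cumulative frequencies: 3, 11, 16, 20, 35, 56.
Observation 50.4 falls in the class 250 – <300.
L = 250, CF = 35, f = 21, h = 50.
P90 = 250 + ((50.4 − 35)/21)·50 = 250 + 36.6667 = 286.667.

286.67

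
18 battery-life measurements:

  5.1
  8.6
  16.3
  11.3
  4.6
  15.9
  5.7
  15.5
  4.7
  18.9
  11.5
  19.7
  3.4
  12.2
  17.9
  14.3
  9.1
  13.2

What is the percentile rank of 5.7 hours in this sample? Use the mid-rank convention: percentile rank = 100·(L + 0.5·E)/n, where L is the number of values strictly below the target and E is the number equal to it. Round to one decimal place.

Sorted: 3.4, 4.6, 4.7, 5.1, 5.7, 8.6, 9.1, 11.3, 11.5, 12.2, 13.2, 14.3, 15.5, 15.9, 16.3, 17.9, 18.9, 19.7.
Count below 5.7: L = 4; count equal: E = 1; n = 18.
Percentile rank = 100·(4 + 0.5·1)/18 = 100·4.5/18 = 25.

25.0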